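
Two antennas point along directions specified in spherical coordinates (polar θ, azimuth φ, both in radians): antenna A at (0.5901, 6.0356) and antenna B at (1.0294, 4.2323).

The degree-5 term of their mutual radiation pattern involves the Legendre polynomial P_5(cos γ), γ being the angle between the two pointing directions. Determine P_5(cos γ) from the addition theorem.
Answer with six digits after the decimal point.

Expand P_5 via completeness: Σ_{m} conj(Y_{5,m}) at Ω₁ times Y_{5,m} at Ω₂ —
  [-5]  conj(Y_{5,-5})(Ω₁) = +0.008090-0.023401i ; Y_{5,-5}(Ω₂) = -0.144847-0.158269i ; Δ = -0.004876+0.002109i
  [-4]  conj(Y_{5,-4})(Ω₁) = +0.064117-0.097766i ; Y_{5,-4}(Ω₂) = -0.139725+0.383301i ; Δ = +0.028515+0.038236i
  [-3]  conj(Y_{5,-3})(Ω₁) = +0.228887-0.210154i ; Y_{5,-3}(Ω₂) = +0.300105-0.039396i ; Δ = +0.060411-0.072086i
  [-2]  conj(Y_{5,-2})(Ω₁) = +0.410919-0.221916i ; Y_{5,-2}(Ω₂) = +0.074768+0.106836i ; Δ = +0.054432+0.027309i
  [-1]  conj(Y_{5,-1})(Ω₁) = +0.232161-0.058684i ; Y_{5,-1}(Ω₂) = +0.156802-0.301122i ; Δ = +0.018732-0.079111i
  [+0]  conj(Y_{5,0})(Ω₁) = -0.320613-0.000000i ; Y_{5,0}(Ω₂) = +0.051433+0.000000i ; Δ = -0.016490-0.000000i
  [+1]  conj(Y_{5,1})(Ω₁) = -0.232161-0.058684i ; Y_{5,1}(Ω₂) = -0.156802-0.301122i ; Δ = +0.018732+0.079111i
  [+2]  conj(Y_{5,2})(Ω₁) = +0.410919+0.221916i ; Y_{5,2}(Ω₂) = +0.074768-0.106836i ; Δ = +0.054432-0.027309i
  [+3]  conj(Y_{5,3})(Ω₁) = -0.228887-0.210154i ; Y_{5,3}(Ω₂) = -0.300105-0.039396i ; Δ = +0.060411+0.072086i
  [+4]  conj(Y_{5,4})(Ω₁) = +0.064117+0.097766i ; Y_{5,4}(Ω₂) = -0.139725-0.383301i ; Δ = +0.028515-0.038236i
  [+5]  conj(Y_{5,5})(Ω₁) = -0.008090-0.023401i ; Y_{5,5}(Ω₂) = +0.144847-0.158269i ; Δ = -0.004876-0.002109i
Σ over m = +0.297940-0.000000i; ×(4π/11) → +0.340365-0.000000i. Real part: 0.340365

0.340365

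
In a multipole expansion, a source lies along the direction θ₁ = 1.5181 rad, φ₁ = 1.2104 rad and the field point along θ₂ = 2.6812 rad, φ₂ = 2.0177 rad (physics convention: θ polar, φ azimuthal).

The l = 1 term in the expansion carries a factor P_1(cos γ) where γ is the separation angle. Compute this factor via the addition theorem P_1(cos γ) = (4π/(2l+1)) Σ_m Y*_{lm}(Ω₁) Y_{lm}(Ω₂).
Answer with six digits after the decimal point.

0.259598

Term-by-term m-sum for l=1 (normalisation 4π/3 = 4.188790):
  m=-1: Y*=(0.121668, 0.322850)  Y=(-0.066340, -0.138427)  product (0.036620, -0.038260)
  m=+0: Y*=(0.025736, -0.000000)  Y=(-0.437728, 0.000000)  product (-0.011265, 0.000000)
  m=+1: Y*=(-0.121668, 0.322850)  Y=(0.066340, -0.138427)  product (0.036620, 0.038260)
Total Σ_m = (0.061974, 0.000000). Multiply by 4.188790: (0.259598, 0.000000). P_1(cos γ) = 0.259598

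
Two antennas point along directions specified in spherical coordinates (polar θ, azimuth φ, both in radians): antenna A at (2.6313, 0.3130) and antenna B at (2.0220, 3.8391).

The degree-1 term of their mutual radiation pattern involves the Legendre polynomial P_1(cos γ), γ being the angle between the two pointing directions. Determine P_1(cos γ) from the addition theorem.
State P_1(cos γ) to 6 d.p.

Expand P_1 via completeness: Σ_{m} conj(Y_{1,m}) at Ω₁ times Y_{1,m} at Ω₂ —
  m=-1: 0.16055 + 0.05196j × -0.23830 + 0.19971j = -0.04864 + 0.01968j  (running Σ = -0.04864 + 0.01968j)
  m=0: -0.42636 + 0.00000j × -0.21305 + 0.00000j = 0.09084 + 0.00000j  (running Σ = 0.04220 + 0.01968j)
  m=1: -0.16055 + 0.05196j × 0.23830 + 0.19971j = -0.04864 - 0.01968j  (running Σ = -0.00644 + 0.00000j)
Accumulated sum -0.00644 + 0.00000j; after 4π/(2l+1) scaling, -0.02696 + 0.00000j ⇒ P_1 = -0.026960

-0.026960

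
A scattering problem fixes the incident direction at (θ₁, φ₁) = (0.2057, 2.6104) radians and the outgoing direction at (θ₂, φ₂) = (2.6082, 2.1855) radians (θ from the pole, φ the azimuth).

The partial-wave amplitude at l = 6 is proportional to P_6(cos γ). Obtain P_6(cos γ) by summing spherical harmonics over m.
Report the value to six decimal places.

Addition theorem: P_6(cos γ) = (4π/13) Σ_m Y*_{lm}(Ω₁) Y_{lm}(Ω₂), m = −6…6:
  m=-6: (-0.000035, 0.000002) × (0.007131, -0.004339) = (-0.000000, 0.000000)  (running Σ = (-0.000000, 0.000000))
  m=-5: (0.000515, 0.000272) × (0.003331, -0.048857) = (0.000015, -0.000024)  (running Σ = (0.000015, -0.000024))
  m=-4: (-0.003117, -0.005039) × (-0.132393, -0.107671) = (-0.000130, 0.001003)  (running Σ = (-0.000115, 0.000979))
  m=-3: (0.000933, 0.040965) × (-0.366061, 0.102618) = (-0.004545, -0.014900)  (running Σ = (-0.004661, -0.013921))
  m=-2: (0.092964, -0.166819) × (-0.163398, 0.459887) = (0.061528, 0.070011)  (running Σ = (0.056867, 0.056090))
  m=-1: (-0.465590, 0.273544) × (0.093475, 0.132411) = (-0.079741, -0.036080)  (running Σ = (-0.022874, 0.020010))
  m=0: (0.612319, -0.000000) × (-0.391582, 0.000000) = (-0.239773, 0.000000)  (running Σ = (-0.262647, 0.020010))
  m=1: (0.465590, 0.273544) × (-0.093475, 0.132411) = (-0.079741, 0.036080)  (running Σ = (-0.342388, 0.056090))
  m=2: (0.092964, 0.166819) × (-0.163398, -0.459887) = (0.061528, -0.070011)  (running Σ = (-0.280860, -0.013921))
  m=3: (-0.000933, 0.040965) × (0.366061, 0.102618) = (-0.004545, 0.014900)  (running Σ = (-0.285405, 0.000979))
  m=4: (-0.003117, 0.005039) × (-0.132393, 0.107671) = (-0.000130, -0.001003)  (running Σ = (-0.285535, -0.000024))
  m=5: (-0.000515, 0.000272) × (-0.003331, -0.048857) = (0.000015, 0.000024)  (running Σ = (-0.285520, 0.000000))
  m=6: (-0.000035, -0.000002) × (0.007131, 0.004339) = (-0.000000, -0.000000)  (running Σ = (-0.285520, -0.000000))
Σ over m = (-0.285520, -0.000000); ×(4π/13) → (-0.275996, -0.000000). Real part: -0.275996

-0.275996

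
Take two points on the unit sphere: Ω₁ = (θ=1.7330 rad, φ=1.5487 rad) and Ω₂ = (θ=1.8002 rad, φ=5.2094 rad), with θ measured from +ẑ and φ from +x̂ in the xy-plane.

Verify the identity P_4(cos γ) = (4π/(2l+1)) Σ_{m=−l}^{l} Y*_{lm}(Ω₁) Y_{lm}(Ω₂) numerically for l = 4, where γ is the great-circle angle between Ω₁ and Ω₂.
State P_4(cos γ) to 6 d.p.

-0.239756

Term-by-term m-sum for l=4 (normalisation 4π/9 = 1.396263):
  term(m=-4) = -0.08091 - 0.14614j   from Y*(Ω₁)=0.41811 - 0.03705j, Y(Ω₂)=-0.16127 - 0.36381j
  term(m=-3) = -0.00069 + 0.05106j   from Y*(Ω₁)=0.01287 + 0.19385j, Y(Ω₂)=0.26200 + 0.02094j
  term(m=-2) = 0.02737 - 0.04644j   from Y*(Ω₁)=0.26606 - 0.01177j, Y(Ω₂)=0.11037 - 0.16966j
  term(m=-1) = -0.05097 + 0.02912j   from Y*(Ω₁)=0.00469 + 0.21238j, Y(Ω₂)=0.13177 + 0.24292j
  term(m=+0) = 0.03869 + 0.00000j   from Y*(Ω₁)=0.23711 + 0.00000j, Y(Ω₂)=0.16315 + 0.00000j
  term(m=+1) = -0.05097 - 0.02912j   from Y*(Ω₁)=-0.00469 + 0.21238j, Y(Ω₂)=-0.13177 + 0.24292j
  term(m=+2) = 0.02737 + 0.04644j   from Y*(Ω₁)=0.26606 + 0.01177j, Y(Ω₂)=0.11037 + 0.16966j
  term(m=+3) = -0.00069 - 0.05106j   from Y*(Ω₁)=-0.01287 + 0.19385j, Y(Ω₂)=-0.26200 + 0.02094j
  term(m=+4) = -0.08091 + 0.14614j   from Y*(Ω₁)=0.41811 + 0.03705j, Y(Ω₂)=-0.16127 + 0.36381j
Total Σ_m = -0.17171 + 0.00000j. Multiply by 1.396263: -0.23976 + 0.00000j. P_4(cos γ) = -0.239756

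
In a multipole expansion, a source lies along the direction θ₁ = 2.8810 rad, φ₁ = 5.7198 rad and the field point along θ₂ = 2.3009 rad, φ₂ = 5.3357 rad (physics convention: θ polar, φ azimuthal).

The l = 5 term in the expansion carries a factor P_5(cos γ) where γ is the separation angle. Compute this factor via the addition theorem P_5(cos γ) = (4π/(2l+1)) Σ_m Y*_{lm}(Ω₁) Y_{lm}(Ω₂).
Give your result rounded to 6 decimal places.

Expand P_5 via completeness: Σ_{m} conj(Y_{5,m}) at Ω₁ times Y_{5,m} at Ω₂ —
  m=-5: -0.000499-0.000168i × +0.002669-0.106560i = -0.000019+0.000053i  (running Σ = -0.000019+0.000053i)
  m=-4: +0.003943+0.004849i × +0.240495+0.182200i = +0.000065+0.001885i  (running Σ = +0.000046+0.001937i)
  m=-3: -0.005216-0.043490i × -0.410713+0.126660i = +0.007651+0.017201i  (running Σ = +0.007696+0.019139i)
  m=-2: -0.084098+0.176785i × +0.066853-0.198950i = +0.029549+0.028550i  (running Σ = +0.037245+0.047689i)
  m=-1: +0.434917-0.274727i × -0.149378-0.207781i = -0.122050-0.049330i  (running Σ = -0.084805-0.001641i)
  m=0: -0.515296-0.000000i × +0.286406+0.000000i = -0.147584-0.000000i  (running Σ = -0.232389-0.001641i)
  m=1: -0.434917-0.274727i × +0.149378-0.207781i = -0.122050+0.049330i  (running Σ = -0.354439+0.047689i)
  m=2: -0.084098-0.176785i × +0.066853+0.198950i = +0.029549-0.028550i  (running Σ = -0.324890+0.019139i)
  m=3: +0.005216-0.043490i × +0.410713+0.126660i = +0.007651-0.017201i  (running Σ = -0.317239+0.001937i)
  m=4: +0.003943-0.004849i × +0.240495-0.182200i = +0.000065-0.001885i  (running Σ = -0.317174+0.000053i)
  m=5: +0.000499-0.000168i × -0.002669-0.106560i = -0.000019-0.000053i  (running Σ = -0.317194+0.000000i)
Σ over m = -0.317194+0.000000i; ×(4π/11) → -0.362361+0.000000i. Real part: -0.362361

-0.362361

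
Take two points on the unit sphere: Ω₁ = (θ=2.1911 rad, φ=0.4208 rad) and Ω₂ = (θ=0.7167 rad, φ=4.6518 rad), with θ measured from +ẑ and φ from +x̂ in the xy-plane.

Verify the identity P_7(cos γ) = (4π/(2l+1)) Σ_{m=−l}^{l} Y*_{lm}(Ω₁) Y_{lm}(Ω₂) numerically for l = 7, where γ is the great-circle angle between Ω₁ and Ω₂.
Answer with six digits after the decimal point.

-0.192539

Term-by-term m-sum for l=7 (normalisation 4π/15 = 0.837758):
  m=-7: Y*=-0.11584 + 0.02300j  Y=0.01086 - 0.02406j  product -0.00070 + 0.00304j
  m=-6: Y*=0.25751 - 0.18260j  Y=-0.10594 - 0.04031j  product -0.03464 + 0.00897j
  m=-5: Y*=-0.22571 + 0.38241j  Y=-0.08557 + 0.27375j  product -0.08537 - 0.09451j
  m=-4: Y*=0.02921 - 0.25878j  Y=0.43911 + 0.10856j  product 0.04092 - 0.11046j
  m=-3: Y*=-0.05381 - 0.16893j  Y=0.06629 - 0.36068j  product -0.06450 + 0.00821j
  m=-2: Y*=0.23437 + 0.26231j  Y=0.06667 + 0.00812j  product 0.01350 + 0.01939j
  m=-1: Y*=0.03087 + 0.01381j  Y=0.02391 - 0.39412j  product 0.00618 - 0.01184j
  m=+0: Y*=-0.35188 + 0.00000j  Y=-0.05517 + 0.00000j  product 0.01941 + 0.00000j
  m=+1: Y*=-0.03087 + 0.01381j  Y=-0.02391 - 0.39412j  product 0.00618 + 0.01184j
  m=+2: Y*=0.23437 - 0.26231j  Y=0.06667 - 0.00812j  product 0.01350 - 0.01939j
  m=+3: Y*=0.05381 - 0.16893j  Y=-0.06629 - 0.36068j  product -0.06450 - 0.00821j
  m=+4: Y*=0.02921 + 0.25878j  Y=0.43911 - 0.10856j  product 0.04092 + 0.11046j
  m=+5: Y*=0.22571 + 0.38241j  Y=0.08557 + 0.27375j  product -0.08537 + 0.09451j
  m=+6: Y*=0.25751 + 0.18260j  Y=-0.10594 + 0.04031j  product -0.03464 - 0.00897j
  m=+7: Y*=0.11584 + 0.02300j  Y=-0.01086 - 0.02406j  product -0.00070 - 0.00304j
Accumulated sum -0.22983 - 0.00000j; after 4π/(2l+1) scaling, -0.19254 - 0.00000j ⇒ P_7 = -0.192539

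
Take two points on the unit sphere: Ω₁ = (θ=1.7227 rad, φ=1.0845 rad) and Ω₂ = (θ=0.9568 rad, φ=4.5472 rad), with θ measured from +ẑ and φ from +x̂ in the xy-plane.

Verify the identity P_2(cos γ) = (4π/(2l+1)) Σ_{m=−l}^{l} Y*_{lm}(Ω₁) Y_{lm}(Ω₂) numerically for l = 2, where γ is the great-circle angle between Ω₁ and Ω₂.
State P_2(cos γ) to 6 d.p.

Expand P_2 via completeness: Σ_{m} conj(Y_{2,m}) at Ω₁ times Y_{2,m} at Ω₂ —
  m=-2: -0.212553+0.311888i × -0.244100-0.083714i = +0.077993-0.058338i  (running Σ = +0.077993-0.058338i)
  m=-1: -0.054006-0.102160i × -0.059823+0.358847i = +0.039890-0.013268i  (running Σ = +0.117884-0.071607i)
  m=0: -0.293726-0.000000i × -0.001323+0.000000i = +0.000388+0.000000i  (running Σ = +0.118272-0.071607i)
  m=1: +0.054006-0.102160i × +0.059823+0.358847i = +0.039890+0.013268i  (running Σ = +0.158163-0.058338i)
  m=2: -0.212553-0.311888i × -0.244100+0.083714i = +0.077993+0.058338i  (running Σ = +0.236156+0.000000i)
Total Σ_m = +0.236156+0.000000i. Multiply by 2.513274: +0.593525+0.000000i. P_2(cos γ) = 0.593525

0.593525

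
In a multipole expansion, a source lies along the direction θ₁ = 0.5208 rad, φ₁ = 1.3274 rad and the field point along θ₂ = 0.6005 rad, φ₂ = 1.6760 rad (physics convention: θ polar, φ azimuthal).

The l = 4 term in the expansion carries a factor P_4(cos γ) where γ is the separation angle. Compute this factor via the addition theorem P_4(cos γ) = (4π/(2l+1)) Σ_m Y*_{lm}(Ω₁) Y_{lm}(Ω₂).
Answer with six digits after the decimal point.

Expand P_4 via completeness: Σ_{m} conj(Y_{4,m}) at Ω₁ times Y_{4,m} at Ω₂ —
  m=-4: (0.015254, -0.022430) × (0.041178, -0.018429) = (0.000215, -0.001205)  (running Σ = (0.000215, -0.001205))
  m=-3: (-0.089213, -0.099650) × (0.057831, 0.177111) = (0.012490, -0.021563)  (running Σ = (0.012705, -0.022768))
  m=-2: (-0.312343, 0.165315) × (-0.393266, 0.083989) = (0.108949, -0.091246)  (running Σ = (0.121654, -0.114014))
  m=-1: (0.111554, 0.449237) × (-0.040878, -0.387122) = (0.169350, -0.061549)  (running Σ = (0.291003, -0.175563))
  m=0: (0.025616, -0.000000) × (-0.127306, 0.000000) = (-0.003261, 0.000000)  (running Σ = (0.287742, -0.175563))
  m=1: (-0.111554, 0.449237) × (0.040878, -0.387122) = (0.169350, 0.061549)  (running Σ = (0.457092, -0.114014))
  m=2: (-0.312343, -0.165315) × (-0.393266, -0.083989) = (0.108949, 0.091246)  (running Σ = (0.566041, -0.022768))
  m=3: (0.089213, -0.099650) × (-0.057831, 0.177111) = (0.012490, 0.021563)  (running Σ = (0.578531, -0.001205))
  m=4: (0.015254, 0.022430) × (0.041178, 0.018429) = (0.000215, 0.001205)  (running Σ = (0.578746, -0.000000))
Σ over m = (0.578746, -0.000000); ×(4π/9) → (0.808082, -0.000000). Real part: 0.808082

0.808082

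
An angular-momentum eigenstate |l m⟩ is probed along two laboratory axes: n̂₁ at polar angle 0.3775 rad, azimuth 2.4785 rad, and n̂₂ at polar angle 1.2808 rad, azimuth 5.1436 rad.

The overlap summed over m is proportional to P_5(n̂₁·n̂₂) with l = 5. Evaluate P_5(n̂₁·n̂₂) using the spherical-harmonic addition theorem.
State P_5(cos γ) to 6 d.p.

-0.089121

Expand P_5 via completeness: Σ_{m} conj(Y_{5,m}) at Ω₁ times Y_{5,m} at Ω₂ —
  [-5]  conj(Y_{5,-5})(Ω₁) = +0.003110-0.000546i ; Y_{5,-5}(Ω₂) = +0.312583-0.207152i ; Δ = +0.000859-0.000815i
  [-4]  conj(Y_{5,-4})(Ω₁) = -0.022231-0.011835i ; Y_{5,-4}(Ω₂) = -0.054297-0.349673i ; Δ = -0.002931+0.008416i
  [-3]  conj(Y_{5,-3})(Ω₁) = +0.047713+0.107281i ; Y_{5,-3}(Ω₂) = +0.077322+0.021997i ; Δ = +0.001329+0.009345i
  [-2]  conj(Y_{5,-2})(Ω₁) = +0.082546-0.330702i ; Y_{5,-2}(Ω₂) = +0.218495-0.255040i ; Δ = -0.066306-0.093309i
  [-1]  conj(Y_{5,-1})(Ω₁) = -0.426436+0.333077i ; Y_{5,-1}(Ω₂) = -0.000556-0.001208i ; Δ = +0.000639+0.000330i
  [+0]  conj(Y_{5,0})(Ω₁) = +0.169001-0.000000i ; Y_{5,0}(Ω₂) = +0.324303+0.000000i ; Δ = +0.054808+0.000000i
  [+1]  conj(Y_{5,1})(Ω₁) = +0.426436+0.333077i ; Y_{5,1}(Ω₂) = +0.000556-0.001208i ; Δ = +0.000639-0.000330i
  [+2]  conj(Y_{5,2})(Ω₁) = +0.082546+0.330702i ; Y_{5,2}(Ω₂) = +0.218495+0.255040i ; Δ = -0.066306+0.093309i
  [+3]  conj(Y_{5,3})(Ω₁) = -0.047713+0.107281i ; Y_{5,3}(Ω₂) = -0.077322+0.021997i ; Δ = +0.001329-0.009345i
  [+4]  conj(Y_{5,4})(Ω₁) = -0.022231+0.011835i ; Y_{5,4}(Ω₂) = -0.054297+0.349673i ; Δ = -0.002931-0.008416i
  [+5]  conj(Y_{5,5})(Ω₁) = -0.003110-0.000546i ; Y_{5,5}(Ω₂) = -0.312583-0.207152i ; Δ = +0.000859+0.000815i
Accumulated sum -0.078013+0.000000i; after 4π/(2l+1) scaling, -0.089121+0.000000i ⇒ P_5 = -0.089121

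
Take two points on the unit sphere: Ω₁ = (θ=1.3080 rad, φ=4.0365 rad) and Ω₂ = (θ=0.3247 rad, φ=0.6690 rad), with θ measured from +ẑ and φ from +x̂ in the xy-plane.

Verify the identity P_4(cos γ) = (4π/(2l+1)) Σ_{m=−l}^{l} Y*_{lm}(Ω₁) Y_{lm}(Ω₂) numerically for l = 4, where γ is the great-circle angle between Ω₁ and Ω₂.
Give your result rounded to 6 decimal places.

0.364088

Addition theorem: P_4(cos γ) = (4π/9) Σ_m Y*_{lm}(Ω₁) Y_{lm}(Ω₂), m = −4…4:
  term(m=-4) = +0.001091+0.001386i   from Y*(Ω₁)=-0.348486-0.163225i, Y(Ω₂)=-0.004096-0.002058i
  term(m=-3) = -0.008786-0.007072i   from Y*(Ω₁)=+0.262776-0.129170i, Y(Ω₂)=-0.016274-0.034911i
  term(m=-2) = -0.026656-0.012936i   from Y*(Ω₁)=+0.035759-0.160650i, Y(Ω₂)=+0.041531-0.175168i
  term(m=-1) = +0.137480+0.031597i   from Y*(Ω₁)=+0.187662+0.234026i, Y(Ω₂)=+0.368886-0.291652i
  term(m=+0) = +0.054498+0.000000i   from Y*(Ω₁)=+0.120046-0.000000i, Y(Ω₂)=+0.453977+0.000000i
  term(m=+1) = +0.137480-0.031597i   from Y*(Ω₁)=-0.187662+0.234026i, Y(Ω₂)=-0.368886-0.291652i
  term(m=+2) = -0.026656+0.012936i   from Y*(Ω₁)=+0.035759+0.160650i, Y(Ω₂)=+0.041531+0.175168i
  term(m=+3) = -0.008786+0.007072i   from Y*(Ω₁)=-0.262776-0.129170i, Y(Ω₂)=+0.016274-0.034911i
  term(m=+4) = +0.001091-0.001386i   from Y*(Ω₁)=-0.348486+0.163225i, Y(Ω₂)=-0.004096+0.002058i
Σ over m = +0.260758-0.000000i; ×(4π/9) → +0.364088-0.000000i. Real part: 0.364088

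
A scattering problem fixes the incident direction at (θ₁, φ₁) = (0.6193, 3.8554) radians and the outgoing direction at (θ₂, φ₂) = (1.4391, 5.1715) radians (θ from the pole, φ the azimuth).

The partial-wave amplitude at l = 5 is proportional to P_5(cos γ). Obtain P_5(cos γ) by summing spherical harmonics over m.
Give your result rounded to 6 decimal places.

0.340444

Summing Y*_{l m}(θ₁,φ₁)·Y_{l m}(θ₂,φ₂) over m ∈ [−5, 5]; prefactor 4π/(2·5+1) = 1.142397:
  [-5]  conj(Y_{5,-5})(Ω₁) = (0.027834, 0.012679) ; Y_{5,-5}(Ω₂) = (0.332690, -0.294605) ; Δ = (0.012996, -0.003982)
  [-4]  conj(Y_{5,-4})(Ω₁) = (-0.130157, 0.038326) ; Y_{5,-4}(Ω₂) = (-0.048869, -0.179615) ; Δ = (0.013245, 0.021505)
  [-3]  conj(Y_{5,-3})(Ω₁) = (0.181550, -0.282854) ; Y_{5,-3}(Ω₂) = (0.279416, 0.054741) ; Δ = (0.066212, -0.069096)
  [-2]  conj(Y_{5,-2})(Ω₁) = (0.065632, 0.455248) ; Y_{5,-2}(Ω₂) = (0.125939, -0.164783) ; Δ = (0.083283, 0.046519)
  [-1]  conj(Y_{5,-1})(Ω₁) = (-0.133469, -0.115607) ; Y_{5,-1}(Ω₂) = (0.107615, 0.217693) ; Δ = (0.010804, -0.041496)
  [+0]  conj(Y_{5,0})(Ω₁) = (-0.353910, -0.000000) ; Y_{5,0}(Ω₂) = (0.212112, 0.000000) ; Δ = (-0.075069, -0.000000)
  [+1]  conj(Y_{5,1})(Ω₁) = (0.133469, -0.115607) ; Y_{5,1}(Ω₂) = (-0.107615, 0.217693) ; Δ = (0.010804, 0.041496)
  [+2]  conj(Y_{5,2})(Ω₁) = (0.065632, -0.455248) ; Y_{5,2}(Ω₂) = (0.125939, 0.164783) ; Δ = (0.083283, -0.046519)
  [+3]  conj(Y_{5,3})(Ω₁) = (-0.181550, -0.282854) ; Y_{5,3}(Ω₂) = (-0.279416, 0.054741) ; Δ = (0.066212, 0.069096)
  [+4]  conj(Y_{5,4})(Ω₁) = (-0.130157, -0.038326) ; Y_{5,4}(Ω₂) = (-0.048869, 0.179615) ; Δ = (0.013245, -0.021505)
  [+5]  conj(Y_{5,5})(Ω₁) = (-0.027834, 0.012679) ; Y_{5,5}(Ω₂) = (-0.332690, -0.294605) ; Δ = (0.012996, 0.003982)
Total Σ_m = (0.298009, 0.000000). Multiply by 1.142397: (0.340444, 0.000000). P_5(cos γ) = 0.340444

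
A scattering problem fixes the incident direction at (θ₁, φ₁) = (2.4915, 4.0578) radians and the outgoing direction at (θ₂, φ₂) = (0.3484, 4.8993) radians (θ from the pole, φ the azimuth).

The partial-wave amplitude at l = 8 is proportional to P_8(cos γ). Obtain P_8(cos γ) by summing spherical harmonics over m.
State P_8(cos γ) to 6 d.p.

Expand P_8 via completeness: Σ_{m} conj(Y_{8,m}) at Ω₁ times Y_{8,m} at Ω₂ —
  m=-8: (0.004648, 0.008036) × (0.000007, -0.000095) = (0.000001, -0.000000)  (running Σ = (0.000001, -0.000000))
  m=-7: (0.048424, 0.006344) × (-0.001012, -0.000272) = (-0.000047, -0.000020)  (running Σ = (-0.000046, -0.000020))
  m=-6: (0.111234, -0.111355) × (-0.003171, 0.006577) = (0.000380, 0.001085)  (running Σ = (0.000333, 0.001065))
  m=-5: (-0.044796, -0.339073) × (0.029227, 0.021590) = (0.006011, -0.010877)  (running Σ = (0.006345, -0.009812))
  m=-4: (-0.417799, -0.241015) × (0.096919, -0.089864) = (-0.062151, 0.014186)  (running Σ = (-0.055807, 0.004374))
  m=-3: (-0.311087, 0.128956) × (-0.181875, -0.289622) = (0.093927, 0.066644)  (running Σ = (0.038121, 0.071018))
  m=-2: (0.034344, -0.128267) × (-0.530054, 0.207923) = (0.008465, 0.075129)  (running Σ = (0.046586, 0.146147))
  m=-1: (-0.249917, -0.325638) × (0.077559, 0.410106) = (0.114163, -0.127749)  (running Σ = (0.160749, 0.018399))
  m=0: (0.003681, -0.000000) × (-0.290565, 0.000000) = (-0.001070, 0.000000)  (running Σ = (0.159679, 0.018399))
  m=1: (0.249917, -0.325638) × (-0.077559, 0.410106) = (0.114163, 0.127749)  (running Σ = (0.273842, 0.146147))
  m=2: (0.034344, 0.128267) × (-0.530054, -0.207923) = (0.008465, -0.075129)  (running Σ = (0.282307, 0.071018))
  m=3: (0.311087, 0.128956) × (0.181875, -0.289622) = (0.093927, -0.066644)  (running Σ = (0.376234, 0.004374))
  m=4: (-0.417799, 0.241015) × (0.096919, 0.089864) = (-0.062151, -0.014186)  (running Σ = (0.314083, -0.009812))
  m=5: (0.044796, -0.339073) × (-0.029227, 0.021590) = (0.006011, 0.010877)  (running Σ = (0.320095, 0.001065))
  m=6: (0.111234, 0.111355) × (-0.003171, -0.006577) = (0.000380, -0.001085)  (running Σ = (0.320474, -0.000020))
  m=7: (-0.048424, 0.006344) × (0.001012, -0.000272) = (-0.000047, 0.000020)  (running Σ = (0.320427, -0.000000))
  m=8: (0.004648, -0.008036) × (0.000007, 0.000095) = (0.000001, 0.000000)  (running Σ = (0.320428, 0.000000))
Σ over m = (0.320428, 0.000000); ×(4π/17) → (0.236860, 0.000000). Real part: 0.236860

0.236860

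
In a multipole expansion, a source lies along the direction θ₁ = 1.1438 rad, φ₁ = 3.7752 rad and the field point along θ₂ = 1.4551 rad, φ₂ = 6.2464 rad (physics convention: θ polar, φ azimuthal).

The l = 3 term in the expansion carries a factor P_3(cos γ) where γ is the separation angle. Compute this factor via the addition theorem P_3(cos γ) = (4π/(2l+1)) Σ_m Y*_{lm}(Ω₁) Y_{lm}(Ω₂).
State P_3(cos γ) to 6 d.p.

Addition theorem: P_3(cos γ) = (4π/7) Σ_m Y*_{lm}(Ω₁) Y_{lm}(Ω₂), m = −3…3:
  m=-3: Y*=0.10196 - 0.29765j  Y=0.40642 + 0.04503j  product 0.05484 - 0.11638j
  m=-2: Y*=0.10482 + 0.33462j  Y=0.11609 + 0.00856j  product 0.00931 + 0.03974j
  m=-1: Y*=0.03377 + 0.02481j  Y=-0.29943 - 0.01102j  product -0.00984 - 0.00780j
  m=+0: Y*=-0.33111 + 0.00000j  Y=-0.12637 + 0.00000j  product 0.04184 + 0.00000j
  m=+1: Y*=-0.03377 + 0.02481j  Y=0.29943 - 0.01102j  product -0.00984 + 0.00780j
  m=+2: Y*=0.10482 - 0.33462j  Y=0.11609 - 0.00856j  product 0.00931 - 0.03974j
  m=+3: Y*=-0.10196 - 0.29765j  Y=-0.40642 + 0.04503j  product 0.05484 + 0.11638j
Accumulated sum 0.15046 + 0.00000j; after 4π/(2l+1) scaling, 0.27011 + 0.00000j ⇒ P_3 = 0.270114

0.270114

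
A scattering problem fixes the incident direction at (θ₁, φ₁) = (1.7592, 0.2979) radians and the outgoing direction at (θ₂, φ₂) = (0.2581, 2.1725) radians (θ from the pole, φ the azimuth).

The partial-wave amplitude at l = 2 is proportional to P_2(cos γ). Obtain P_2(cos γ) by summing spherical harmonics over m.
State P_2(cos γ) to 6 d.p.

Term-by-term m-sum for l=2 (normalisation 4π/5 = 2.513274):
  term(m=-2) = -0.00770 + 0.00535j   from Y*(Ω₁)=0.30850 + 0.20916j, Y(Ω₂)=-0.00904 + 0.02349j
  term(m=-1) = 0.00811 + 0.02586j   from Y*(Ω₁)=-0.13587 - 0.04172j, Y(Ω₂)=-0.10792 - 0.15717j
  term(m=+0) = -0.16061 + 0.00000j   from Y*(Ω₁)=-0.28220 + 0.00000j, Y(Ω₂)=0.56914 + 0.00000j
  term(m=+1) = 0.00811 - 0.02586j   from Y*(Ω₁)=0.13587 - 0.04172j, Y(Ω₂)=0.10792 - 0.15717j
  term(m=+2) = -0.00770 - 0.00535j   from Y*(Ω₁)=0.30850 - 0.20916j, Y(Ω₂)=-0.00904 - 0.02349j
Σ over m = -0.15980 + 0.00000j; ×(4π/5) → -0.40162 + 0.00000j. Real part: -0.401625

-0.401625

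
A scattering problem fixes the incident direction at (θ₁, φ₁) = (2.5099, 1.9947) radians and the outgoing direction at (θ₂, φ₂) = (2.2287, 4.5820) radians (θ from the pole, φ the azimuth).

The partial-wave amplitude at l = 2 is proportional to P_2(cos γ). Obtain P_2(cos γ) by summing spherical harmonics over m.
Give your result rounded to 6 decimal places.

-0.486127

Expand P_2 via completeness: Σ_{m} conj(Y_{2,m}) at Ω₁ times Y_{2,m} at Ω₂ —
  m=-2: Y*=-0.089118-0.100999i  Y=-0.233676-0.062358i  product +0.014527+0.029158i
  m=-1: Y*=+0.151435-0.335579i  Y=+0.048599-0.370612i  product -0.117010-0.072432i
  m=+0: Y*=+0.300848-0.000000i  Y=+0.038367+0.000000i  product +0.011543+0.000000i
  m=+1: Y*=-0.151435-0.335579i  Y=-0.048599-0.370612i  product -0.117010+0.072432i
  m=+2: Y*=-0.089118+0.100999i  Y=-0.233676+0.062358i  product +0.014527-0.029158i
Accumulated sum -0.193424+0.000000i; after 4π/(2l+1) scaling, -0.486127+0.000000i ⇒ P_2 = -0.486127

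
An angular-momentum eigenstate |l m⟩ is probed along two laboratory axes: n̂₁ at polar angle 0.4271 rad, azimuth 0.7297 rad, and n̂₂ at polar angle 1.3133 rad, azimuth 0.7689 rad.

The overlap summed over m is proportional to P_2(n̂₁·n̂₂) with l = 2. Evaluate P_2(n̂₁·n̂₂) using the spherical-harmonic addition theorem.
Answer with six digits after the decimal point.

Addition theorem: P_2(cos γ) = (4π/5) Σ_m Y*_{lm}(Ω₁) Y_{lm}(Ω₂), m = −2…2:
  [-2]  conj(Y_{2,-2})(Ω₁) = +0.007368+0.065870i ; Y_{2,-2}(Ω₂) = +0.011917-0.361027i ; Δ = +0.023869-0.001875i
  [-1]  conj(Y_{2,-1})(Ω₁) = +0.217104+0.194173i ; Y_{2,-1}(Ω₂) = +0.136729-0.132290i ; Δ = +0.055372-0.002172i
  [+0]  conj(Y_{2,0})(Ω₁) = +0.468430-0.000000i ; Y_{2,0}(Ω₂) = -0.254030+0.000000i ; Δ = -0.118995+0.000000i
  [+1]  conj(Y_{2,1})(Ω₁) = -0.217104+0.194173i ; Y_{2,1}(Ω₂) = -0.136729-0.132290i ; Δ = +0.055372+0.002172i
  [+2]  conj(Y_{2,2})(Ω₁) = +0.007368-0.065870i ; Y_{2,2}(Ω₂) = +0.011917+0.361027i ; Δ = +0.023869+0.001875i
Total Σ_m = +0.039485+0.000000i. Multiply by 2.513274: +0.099236+0.000000i. P_2(cos γ) = 0.099236

0.099236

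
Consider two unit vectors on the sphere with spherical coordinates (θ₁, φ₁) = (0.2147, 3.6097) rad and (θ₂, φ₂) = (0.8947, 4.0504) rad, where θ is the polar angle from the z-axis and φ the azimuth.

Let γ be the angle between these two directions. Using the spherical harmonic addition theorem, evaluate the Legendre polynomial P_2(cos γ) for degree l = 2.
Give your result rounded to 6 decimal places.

0.370267

Expand P_2 via completeness: Σ_{m} conj(Y_{2,m}) at Ω₁ times Y_{2,m} at Ω₂ —
  m=-2: 0.01039 + 0.01412j × -0.05742 - 0.22790j = 0.00262 - 0.00318j  (running Σ = 0.00262 - 0.00318j)
  m=-1: -0.14352 - 0.07256j × -0.23179 + 0.29743j = 0.05485 - 0.02587j  (running Σ = 0.05747 - 0.02905j)
  m=0: 0.58783 + 0.00000j × 0.05510 + 0.00000j = 0.03239 + 0.00000j  (running Σ = 0.08986 - 0.02905j)
  m=1: 0.14352 - 0.07256j × 0.23179 + 0.29743j = 0.05485 + 0.02587j  (running Σ = 0.14470 - 0.00318j)
  m=2: 0.01039 - 0.01412j × -0.05742 + 0.22790j = 0.00262 + 0.00318j  (running Σ = 0.14732 + 0.00000j)
Accumulated sum 0.14732 + 0.00000j; after 4π/(2l+1) scaling, 0.37027 + 0.00000j ⇒ P_2 = 0.370267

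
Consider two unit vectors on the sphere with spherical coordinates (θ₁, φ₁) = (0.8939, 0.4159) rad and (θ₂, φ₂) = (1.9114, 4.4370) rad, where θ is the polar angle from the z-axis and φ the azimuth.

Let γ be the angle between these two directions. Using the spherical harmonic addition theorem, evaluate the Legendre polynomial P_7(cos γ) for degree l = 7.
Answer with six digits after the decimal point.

-0.214186

Expand P_7 via completeness: Σ_{m} conj(Y_{7,m}) at Ω₁ times Y_{7,m} at Ω₂ —
  term(m=-7) = -0.02867 - 0.00365j   from Y*(Ω₁)=-0.08515 + 0.01996j, Y(Ω₂)=0.30965 + 0.11547j
  term(m=-6) = -0.06167 - 0.09735j   from Y*(Ω₁)=-0.20993 + 0.15833j, Y(Ω₂)=-0.03569 + 0.43680j
  term(m=-5) = 0.01650 - 0.05066j   from Y*(Ω₁)=-0.21092 + 0.37823j, Y(Ω₂)=-0.12073 + 0.02370j
  term(m=-4) = -0.09939 + 0.03929j   from Y*(Ω₁)=-0.03304 + 0.35499j, Y(Ω₂)=0.13556 + 0.26737j
  term(m=-3) = 0.00970 + 0.00534j   from Y*(Ω₁)=-0.01468 - 0.04383j, Y(Ω₂)=-0.17605 + 0.16225j
  term(m=-2) = -0.01433 - 0.07521j   from Y*(Ω₁)=-0.24649 - 0.27050j, Y(Ω₂)=0.17827 + 0.10949j
  term(m=-1) = 0.01995 - 0.02411j   from Y*(Ω₁)=-0.10574 - 0.04670j, Y(Ω₂)=-0.07362 + 0.26054j
  term(m=+0) = 0.06015 + 0.00000j   from Y*(Ω₁)=0.33454 + 0.00000j, Y(Ω₂)=0.17979 + 0.00000j
  term(m=+1) = 0.01995 + 0.02411j   from Y*(Ω₁)=0.10574 - 0.04670j, Y(Ω₂)=0.07362 + 0.26054j
  term(m=+2) = -0.01433 + 0.07521j   from Y*(Ω₁)=-0.24649 + 0.27050j, Y(Ω₂)=0.17827 - 0.10949j
  term(m=+3) = 0.00970 - 0.00534j   from Y*(Ω₁)=0.01468 - 0.04383j, Y(Ω₂)=0.17605 + 0.16225j
  term(m=+4) = -0.09939 - 0.03929j   from Y*(Ω₁)=-0.03304 - 0.35499j, Y(Ω₂)=0.13556 - 0.26737j
  term(m=+5) = 0.01650 + 0.05066j   from Y*(Ω₁)=0.21092 + 0.37823j, Y(Ω₂)=0.12073 + 0.02370j
  term(m=+6) = -0.06167 + 0.09735j   from Y*(Ω₁)=-0.20993 - 0.15833j, Y(Ω₂)=-0.03569 - 0.43680j
  term(m=+7) = -0.02867 + 0.00365j   from Y*(Ω₁)=0.08515 + 0.01996j, Y(Ω₂)=-0.30965 + 0.11547j
Total Σ_m = -0.25567 - 0.00000j. Multiply by 0.837758: -0.21419 - 0.00000j. P_7(cos γ) = -0.214186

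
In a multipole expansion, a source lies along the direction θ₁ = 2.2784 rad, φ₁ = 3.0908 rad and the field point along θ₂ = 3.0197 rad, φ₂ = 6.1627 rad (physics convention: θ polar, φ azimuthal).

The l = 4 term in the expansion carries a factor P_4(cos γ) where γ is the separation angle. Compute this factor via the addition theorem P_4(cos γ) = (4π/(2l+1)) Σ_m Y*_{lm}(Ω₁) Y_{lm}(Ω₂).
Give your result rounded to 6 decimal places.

Term-by-term m-sum for l=4 (normalisation 4π/9 = 1.396263):
  m=-4: 0.14454 - 0.02978j × 0.00009 + 0.00004j = 0.00001 + 0.00000j  (running Σ = 0.00001 + 0.00000j)
  m=-3: 0.35291 - 0.05420j × -0.00209 - 0.00079j = -0.00078 - 0.00017j  (running Σ = -0.00077 - 0.00016j)
  m=-2: 0.37623 - 0.03835j × 0.02832 + 0.00696j = 0.01092 + 0.00153j  (running Σ = 0.01016 + 0.00137j)
  m=-1: -0.00989 + 0.00050j × -0.22086 - 0.02674j = 0.00220 + 0.00015j  (running Σ = 0.01235 + 0.00152j)
  m=0: -0.36256 + 0.00000j × 0.78453 + 0.00000j = -0.28444 + 0.00000j  (running Σ = -0.27209 + 0.00152j)
  m=1: 0.00989 + 0.00050j × 0.22086 - 0.02674j = 0.00220 - 0.00015j  (running Σ = -0.26989 + 0.00137j)
  m=2: 0.37623 + 0.03835j × 0.02832 - 0.00696j = 0.01092 - 0.00153j  (running Σ = -0.25897 - 0.00016j)
  m=3: -0.35291 - 0.05420j × 0.00209 - 0.00079j = -0.00078 + 0.00017j  (running Σ = -0.25975 + 0.00000j)
  m=4: 0.14454 + 0.02978j × 0.00009 - 0.00004j = 0.00001 - 0.00000j  (running Σ = -0.25973 + 0.00000j)
Total Σ_m = -0.25973 + 0.00000j. Multiply by 1.396263: -0.36266 + 0.00000j. P_4(cos γ) = -0.362657

-0.362657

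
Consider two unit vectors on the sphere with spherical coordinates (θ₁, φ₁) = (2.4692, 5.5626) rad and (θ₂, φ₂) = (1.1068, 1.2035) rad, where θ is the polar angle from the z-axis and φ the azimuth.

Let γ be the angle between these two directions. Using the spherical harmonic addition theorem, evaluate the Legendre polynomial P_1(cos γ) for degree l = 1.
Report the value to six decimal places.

Addition theorem: P_1(cos γ) = (4π/3) Σ_m Y*_{lm}(Ω₁) Y_{lm}(Ω₂), m = −1…1:
  term(m=-1) = -0.023004-0.062381i   from Y*(Ω₁)=+0.161701-0.141991i, Y(Ω₂)=+0.110947-0.288358i
  term(m=+0) = -0.083584-0.000000i   from Y*(Ω₁)=-0.382250-0.000000i, Y(Ω₂)=+0.218662+0.000000i
  term(m=+1) = -0.023004+0.062381i   from Y*(Ω₁)=-0.161701-0.141991i, Y(Ω₂)=-0.110947-0.288358i
Σ over m = -0.129591+0.000000i; ×(4π/3) → -0.542830+0.000000i. Real part: -0.542830

-0.542830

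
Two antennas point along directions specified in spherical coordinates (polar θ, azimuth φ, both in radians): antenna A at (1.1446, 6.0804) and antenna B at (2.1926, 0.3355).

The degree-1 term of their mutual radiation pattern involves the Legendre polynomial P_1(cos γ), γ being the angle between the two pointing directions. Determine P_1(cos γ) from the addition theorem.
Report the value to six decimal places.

Expand P_1 via completeness: Σ_{m} conj(Y_{1,m}) at Ω₁ times Y_{1,m} at Ω₂ —
  term(m=-1) = (0.075852, -0.045291)   from Y*(Ω₁)=(0.308142, -0.063357), Y(Ω₂)=(0.265170, -0.092460)
  term(m=+0) = (-0.057490, 0.000000)   from Y*(Ω₁)=(0.201993, -0.000000), Y(Ω₂)=(-0.284612, 0.000000)
  term(m=+1) = (0.075852, 0.045291)   from Y*(Ω₁)=(-0.308142, -0.063357), Y(Ω₂)=(-0.265170, -0.092460)
Σ over m = (0.094214, 0.000000); ×(4π/3) → (0.394644, 0.000000). Real part: 0.394644

0.394644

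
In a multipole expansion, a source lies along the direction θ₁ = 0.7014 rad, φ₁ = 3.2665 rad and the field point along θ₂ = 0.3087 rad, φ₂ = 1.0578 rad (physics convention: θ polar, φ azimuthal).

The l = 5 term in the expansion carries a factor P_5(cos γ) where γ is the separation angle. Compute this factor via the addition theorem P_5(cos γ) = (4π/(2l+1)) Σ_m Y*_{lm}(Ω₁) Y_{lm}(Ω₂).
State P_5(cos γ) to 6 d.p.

Summing Y*_{l m}(θ₁,φ₁)·Y_{l m}(θ₂,φ₂) over m ∈ [−5, 5]; prefactor 4π/(2·5+1) = 1.142397:
  m=-5: Y*=(-0.042126, -0.030364)  Y=(0.000655, 0.001007)  product (0.000003, -0.000062)
  m=-4: Y*=(0.170644, 0.093141)  Y=(-0.005514, 0.010562)  product (-0.001925, 0.001289)
  m=-3: Y*=(-0.367850, -0.144677)  Y=(-0.069520, 0.002212)  product (0.025893, 0.009244)
  m=-2: Y*=(0.392205, 0.100069)  Y=(-0.133094, -0.219635)  product (-0.030221, -0.099461)
  m=-1: Y*=(0.003690, 0.000463)  Y=(0.267174, -0.474302)  product (0.001206, -0.001626)
  m=+0: Y*=(-0.392652, -0.000000)  Y=(0.375226, 0.000000)  product (-0.147333, -0.000000)
  m=+1: Y*=(-0.003690, 0.000463)  Y=(-0.267174, -0.474302)  product (0.001206, 0.001626)
  m=+2: Y*=(0.392205, -0.100069)  Y=(-0.133094, 0.219635)  product (-0.030221, 0.099461)
  m=+3: Y*=(0.367850, -0.144677)  Y=(0.069520, 0.002212)  product (0.025893, -0.009244)
  m=+4: Y*=(0.170644, -0.093141)  Y=(-0.005514, -0.010562)  product (-0.001925, -0.001289)
  m=+5: Y*=(0.042126, -0.030364)  Y=(-0.000655, 0.001007)  product (0.000003, 0.000062)
Total Σ_m = (-0.157423, -0.000000). Multiply by 1.142397: (-0.179839, -0.000000). P_5(cos γ) = -0.179839

-0.179839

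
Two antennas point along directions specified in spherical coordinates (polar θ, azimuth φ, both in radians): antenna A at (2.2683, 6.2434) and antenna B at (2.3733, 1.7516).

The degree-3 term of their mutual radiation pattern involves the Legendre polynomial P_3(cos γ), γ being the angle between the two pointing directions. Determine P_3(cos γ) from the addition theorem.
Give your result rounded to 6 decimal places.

-0.415049

Expand P_3 via completeness: Σ_{m} conj(Y_{3,m}) at Ω₁ times Y_{3,m} at Ω₂ —
  [-3]  conj(Y_{3,-3})(Ω₁) = +0.186516-0.022368i ; Y_{3,-3}(Ω₂) = +0.072272+0.119912i ; Δ = +0.016162+0.020749i
  [-2]  conj(Y_{3,-2})(Ω₁) = -0.384393+0.030651i ; Y_{3,-2}(Ω₂) = +0.331935-0.125551i ; Δ = -0.123745+0.058435i
  [-1]  conj(Y_{3,-1})(Ω₁) = +0.263045-0.010471i ; Y_{3,-1}(Ω₂) = -0.064029-0.350271i ; Δ = -0.020510-0.091467i
  [+0]  conj(Y_{3,0})(Ω₁) = +0.224644-0.000000i ; Y_{3,0}(Ω₂) = +0.111228+0.000000i ; Δ = +0.024987+0.000000i
  [+1]  conj(Y_{3,1})(Ω₁) = -0.263045-0.010471i ; Y_{3,1}(Ω₂) = +0.064029-0.350271i ; Δ = -0.020510+0.091467i
  [+2]  conj(Y_{3,2})(Ω₁) = -0.384393-0.030651i ; Y_{3,2}(Ω₂) = +0.331935+0.125551i ; Δ = -0.123745-0.058435i
  [+3]  conj(Y_{3,3})(Ω₁) = -0.186516-0.022368i ; Y_{3,3}(Ω₂) = -0.072272+0.119912i ; Δ = +0.016162-0.020749i
Accumulated sum -0.231200+0.000000i; after 4π/(2l+1) scaling, -0.415049+0.000000i ⇒ P_3 = -0.415049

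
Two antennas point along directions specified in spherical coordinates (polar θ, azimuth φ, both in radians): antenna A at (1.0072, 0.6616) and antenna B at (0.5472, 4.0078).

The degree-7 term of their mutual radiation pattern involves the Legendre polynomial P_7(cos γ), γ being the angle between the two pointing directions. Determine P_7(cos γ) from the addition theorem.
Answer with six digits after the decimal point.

Addition theorem: P_7(cos γ) = (4π/15) Σ_m Y*_{lm}(Ω₁) Y_{lm}(Ω₂), m = −7…7:
  [-7]  conj(Y_{7,-7})(Ω₁) = -0.01251 - 0.15374j ; Y_{7,-7}(Ω₂) = -0.00504 - 0.00113j ; Δ = -0.00011 + 0.00079j
  [-6]  conj(Y_{7,-6})(Ω₁) = -0.24669 - 0.26866j ; Y_{7,-6}(Ω₂) = 0.01477 + 0.02804j ; Δ = 0.00389 - 0.01089j
  [-5]  conj(Y_{7,-5})(Ω₁) = -0.42335 - 0.07111j ; Y_{7,-5}(Ω₂) = 0.04416 - 0.11013j ; Δ = -0.02653 + 0.04348j
  [-4]  conj(Y_{7,-4})(Ω₁) = -0.12511 + 0.06757j ; Y_{7,-4}(Ω₂) = -0.28223 + 0.09454j ; Δ = 0.02892 - 0.03090j
  [-3]  conj(Y_{7,-3})(Ω₁) = 0.11261 - 0.25628j ; Y_{7,-3}(Ω₂) = 0.41257 + 0.24897j ; Δ = 0.11026 - 0.07770j
  [-2]  conj(Y_{7,-2})(Ω₁) = -0.06948 - 0.27485j ; Y_{7,-2}(Ω₂) = -0.06306 - 0.38679j ; Δ = -0.10193 + 0.04420j
  [-1]  conj(Y_{7,-1})(Ω₁) = 0.13558 + 0.10557j ; Y_{7,-1}(Ω₂) = 0.07355 - 0.08651j ; Δ = 0.01910 - 0.00396j
  [+0]  conj(Y_{7,0})(Ω₁) = 0.30741 + 0.00000j ; Y_{7,0}(Ω₂) = -0.43464 + 0.00000j ; Δ = -0.13361 + 0.00000j
  [+1]  conj(Y_{7,1})(Ω₁) = -0.13558 + 0.10557j ; Y_{7,1}(Ω₂) = -0.07355 - 0.08651j ; Δ = 0.01910 + 0.00396j
  [+2]  conj(Y_{7,2})(Ω₁) = -0.06948 + 0.27485j ; Y_{7,2}(Ω₂) = -0.06306 + 0.38679j ; Δ = -0.10193 - 0.04420j
  [+3]  conj(Y_{7,3})(Ω₁) = -0.11261 - 0.25628j ; Y_{7,3}(Ω₂) = -0.41257 + 0.24897j ; Δ = 0.11026 + 0.07770j
  [+4]  conj(Y_{7,4})(Ω₁) = -0.12511 - 0.06757j ; Y_{7,4}(Ω₂) = -0.28223 - 0.09454j ; Δ = 0.02892 + 0.03090j
  [+5]  conj(Y_{7,5})(Ω₁) = 0.42335 - 0.07111j ; Y_{7,5}(Ω₂) = -0.04416 - 0.11013j ; Δ = -0.02653 - 0.04348j
  [+6]  conj(Y_{7,6})(Ω₁) = -0.24669 + 0.26866j ; Y_{7,6}(Ω₂) = 0.01477 - 0.02804j ; Δ = 0.00389 + 0.01089j
  [+7]  conj(Y_{7,7})(Ω₁) = 0.01251 - 0.15374j ; Y_{7,7}(Ω₂) = 0.00504 - 0.00113j ; Δ = -0.00011 - 0.00079j
Σ over m = -0.06637 - 0.00000j; ×(4π/15) → -0.05561 - 0.00000j. Real part: -0.055606

-0.055606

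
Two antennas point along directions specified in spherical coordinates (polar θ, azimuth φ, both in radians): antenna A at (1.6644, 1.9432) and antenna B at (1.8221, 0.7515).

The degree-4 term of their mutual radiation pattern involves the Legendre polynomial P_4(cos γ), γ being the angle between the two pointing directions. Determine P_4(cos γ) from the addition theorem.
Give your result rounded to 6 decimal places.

Summing Y*_{l m}(θ₁,φ₁)·Y_{l m}(θ₂,φ₂) over m ∈ [−4, 4]; prefactor 4π/(2·4+1) = 1.396263:
  [-4]  conj(Y_{4,-4})(Ω₁) = (0.035262, 0.433402) ; Y_{4,-4}(Ω₂) = (-0.385922, -0.052651) ; Δ = (0.009211, -0.169116)
  [-3]  conj(Y_{4,-3})(Ω₁) = (-0.103785, 0.050594) ; Y_{4,-3}(Ω₂) = (0.178655, 0.219261) ; Δ = (-0.029635, -0.013717)
  [-2]  conj(Y_{4,-2})(Ω₁) = (0.228890, 0.211024) ; Y_{4,-2}(Ω₂) = (-0.012058, 0.177585) ; Δ = (-0.040235, 0.038103)
  [-1]  conj(Y_{4,-1})(Ω₁) = (-0.047076, 0.120513) ; Y_{4,-1}(Ω₂) = (0.213732, -0.199712) ; Δ = (0.014006, 0.035159)
  [+0]  conj(Y_{4,0})(Ω₁) = (0.289915, -0.000000) ; Y_{4,0}(Ω₂) = (0.135275, 0.000000) ; Δ = (0.039218, 0.000000)
  [+1]  conj(Y_{4,1})(Ω₁) = (0.047076, 0.120513) ; Y_{4,1}(Ω₂) = (-0.213732, -0.199712) ; Δ = (0.014006, -0.035159)
  [+2]  conj(Y_{4,2})(Ω₁) = (0.228890, -0.211024) ; Y_{4,2}(Ω₂) = (-0.012058, -0.177585) ; Δ = (-0.040235, -0.038103)
  [+3]  conj(Y_{4,3})(Ω₁) = (0.103785, 0.050594) ; Y_{4,3}(Ω₂) = (-0.178655, 0.219261) ; Δ = (-0.029635, 0.013717)
  [+4]  conj(Y_{4,4})(Ω₁) = (0.035262, -0.433402) ; Y_{4,4}(Ω₂) = (-0.385922, 0.052651) ; Δ = (0.009211, 0.169116)
Accumulated sum (-0.054087, 0.000000); after 4π/(2l+1) scaling, (-0.075520, 0.000000) ⇒ P_4 = -0.075520

-0.075520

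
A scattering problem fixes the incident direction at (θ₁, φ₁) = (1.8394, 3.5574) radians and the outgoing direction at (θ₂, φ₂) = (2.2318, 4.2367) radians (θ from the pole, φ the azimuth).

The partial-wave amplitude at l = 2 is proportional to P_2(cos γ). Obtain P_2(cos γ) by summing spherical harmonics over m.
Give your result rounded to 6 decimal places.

0.355141

Term-by-term m-sum for l=2 (normalisation 4π/5 = 2.513274):
  m=-2: +0.241899+0.265359i × -0.139737-0.195976i = +0.018202-0.084487i  (running Σ = +0.018202-0.084487i)
  m=-1: +0.180828+0.079845i × +0.171448-0.332817i = +0.057576-0.046493i  (running Σ = +0.075778-0.130980i)
  m=0: -0.248753-0.000000i × +0.041207+0.000000i = -0.010250-0.000000i  (running Σ = +0.065528-0.130980i)
  m=1: -0.180828+0.079845i × -0.171448-0.332817i = +0.057576+0.046493i  (running Σ = +0.123104-0.084487i)
  m=2: +0.241899-0.265359i × -0.139737+0.195976i = +0.018202+0.084487i  (running Σ = +0.141306+0.000000i)
Accumulated sum +0.141306+0.000000i; after 4π/(2l+1) scaling, +0.355141+0.000000i ⇒ P_2 = 0.355141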